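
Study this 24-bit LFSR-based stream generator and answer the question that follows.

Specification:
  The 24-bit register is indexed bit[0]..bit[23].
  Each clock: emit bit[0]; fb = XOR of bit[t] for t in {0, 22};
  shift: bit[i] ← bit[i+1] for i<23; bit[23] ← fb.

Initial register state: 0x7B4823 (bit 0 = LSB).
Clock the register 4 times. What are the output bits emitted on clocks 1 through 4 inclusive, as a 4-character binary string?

1100

reg_0 = 0x7B4823
clock 1: out=1, reg = 0x3DA411
clock 2: out=1, reg = 0x9ED208
clock 3: out=0, reg = 0x4F6904
clock 4: out=0, reg = 0xA7B482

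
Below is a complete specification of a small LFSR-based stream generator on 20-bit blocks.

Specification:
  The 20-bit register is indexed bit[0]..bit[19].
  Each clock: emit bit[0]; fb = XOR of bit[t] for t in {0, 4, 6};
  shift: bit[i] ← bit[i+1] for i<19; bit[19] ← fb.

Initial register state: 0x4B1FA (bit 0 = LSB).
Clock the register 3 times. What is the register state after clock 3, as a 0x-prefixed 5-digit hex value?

reg_0 = 0x4B1FA
clock 1: out=0, reg = 0x258FD
clock 2: out=1, reg = 0x92C7E
clock 3: out=0, reg = 0x4963F

0x4963F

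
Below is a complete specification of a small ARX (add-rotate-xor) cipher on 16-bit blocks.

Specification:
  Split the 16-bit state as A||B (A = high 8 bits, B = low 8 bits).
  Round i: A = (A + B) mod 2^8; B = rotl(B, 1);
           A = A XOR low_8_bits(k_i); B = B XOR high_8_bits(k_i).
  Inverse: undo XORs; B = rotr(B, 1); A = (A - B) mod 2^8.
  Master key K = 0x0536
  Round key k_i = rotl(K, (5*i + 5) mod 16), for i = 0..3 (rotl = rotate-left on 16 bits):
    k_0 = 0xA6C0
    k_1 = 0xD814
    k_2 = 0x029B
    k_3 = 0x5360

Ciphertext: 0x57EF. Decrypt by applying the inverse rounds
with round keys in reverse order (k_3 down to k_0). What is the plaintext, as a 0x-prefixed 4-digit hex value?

s_0 = ciphertext = 0x57EF
s_1 = InvRound(s_0, k_3) = 0xD95E
s_2 = InvRound(s_1, k_2) = 0x142E
s_3 = InvRound(s_2, k_1) = 0x857B
s_4 = InvRound(s_3, k_0) = 0x57EE

0x57EE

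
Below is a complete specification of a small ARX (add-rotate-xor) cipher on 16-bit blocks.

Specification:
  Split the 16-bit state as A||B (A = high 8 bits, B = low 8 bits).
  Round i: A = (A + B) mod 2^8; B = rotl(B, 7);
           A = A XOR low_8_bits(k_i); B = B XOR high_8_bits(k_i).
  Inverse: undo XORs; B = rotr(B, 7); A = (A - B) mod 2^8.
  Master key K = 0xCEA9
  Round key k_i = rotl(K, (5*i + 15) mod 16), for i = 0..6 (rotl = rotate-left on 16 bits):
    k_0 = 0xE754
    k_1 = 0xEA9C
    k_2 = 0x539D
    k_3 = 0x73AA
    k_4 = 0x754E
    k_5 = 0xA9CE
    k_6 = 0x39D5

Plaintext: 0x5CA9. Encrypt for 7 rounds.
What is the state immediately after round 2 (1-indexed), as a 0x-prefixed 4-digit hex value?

s_0 = plaintext = 0x5CA9
s_1 = Round(s_0, k_0) = 0x5133
s_2 = Round(s_1, k_1) = 0x1873
s_3 = Round(s_2, k_2) = 0x16EA
s_4 = Round(s_3, k_3) = 0xAA06
s_5 = Round(s_4, k_4) = 0xFE76
s_6 = Round(s_5, k_5) = 0xBA92
s_7 = Round(s_6, k_6) = 0x9970

0x1873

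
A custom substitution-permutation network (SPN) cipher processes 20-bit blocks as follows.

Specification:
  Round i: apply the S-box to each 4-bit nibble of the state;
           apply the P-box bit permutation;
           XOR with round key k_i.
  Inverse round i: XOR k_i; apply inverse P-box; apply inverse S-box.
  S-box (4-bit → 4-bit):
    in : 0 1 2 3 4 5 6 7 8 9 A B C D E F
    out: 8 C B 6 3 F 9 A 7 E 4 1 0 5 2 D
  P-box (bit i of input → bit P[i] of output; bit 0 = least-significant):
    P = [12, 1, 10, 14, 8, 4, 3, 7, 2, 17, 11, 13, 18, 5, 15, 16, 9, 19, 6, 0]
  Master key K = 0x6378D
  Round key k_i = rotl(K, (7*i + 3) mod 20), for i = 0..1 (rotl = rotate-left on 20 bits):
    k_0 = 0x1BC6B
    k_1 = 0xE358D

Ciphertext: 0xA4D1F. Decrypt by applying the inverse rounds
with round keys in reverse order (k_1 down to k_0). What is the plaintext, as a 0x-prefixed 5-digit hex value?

0x76A8A

s_0 = ciphertext = 0xA4D1F
s_1 = InvRound(s_0, k_1) = 0xCB172
s_2 = InvRound(s_1, k_0) = 0x76A8A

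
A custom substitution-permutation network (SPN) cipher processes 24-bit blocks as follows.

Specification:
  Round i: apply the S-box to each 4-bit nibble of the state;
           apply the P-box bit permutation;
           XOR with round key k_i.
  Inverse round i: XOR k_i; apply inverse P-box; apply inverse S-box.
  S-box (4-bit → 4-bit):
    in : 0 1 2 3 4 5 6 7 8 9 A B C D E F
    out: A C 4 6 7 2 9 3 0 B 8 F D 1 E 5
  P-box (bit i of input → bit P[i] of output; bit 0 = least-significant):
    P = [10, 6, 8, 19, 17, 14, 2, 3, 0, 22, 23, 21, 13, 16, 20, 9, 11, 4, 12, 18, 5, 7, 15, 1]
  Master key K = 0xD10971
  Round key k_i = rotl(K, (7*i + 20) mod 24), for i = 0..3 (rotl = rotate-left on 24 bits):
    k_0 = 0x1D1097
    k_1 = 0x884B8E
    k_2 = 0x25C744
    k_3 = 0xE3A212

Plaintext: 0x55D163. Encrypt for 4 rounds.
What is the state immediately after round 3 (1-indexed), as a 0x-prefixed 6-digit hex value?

s_0 = plaintext = 0x55D163
s_1 = Round(s_0, k_0) = 0xBF314F
s_2 = Round(s_1, k_1) = 0x3B9628
s_3 = Round(s_2, k_2) = 0x007DD1
s_4 = Round(s_3, k_3) = 0xEC8381

0x007DD1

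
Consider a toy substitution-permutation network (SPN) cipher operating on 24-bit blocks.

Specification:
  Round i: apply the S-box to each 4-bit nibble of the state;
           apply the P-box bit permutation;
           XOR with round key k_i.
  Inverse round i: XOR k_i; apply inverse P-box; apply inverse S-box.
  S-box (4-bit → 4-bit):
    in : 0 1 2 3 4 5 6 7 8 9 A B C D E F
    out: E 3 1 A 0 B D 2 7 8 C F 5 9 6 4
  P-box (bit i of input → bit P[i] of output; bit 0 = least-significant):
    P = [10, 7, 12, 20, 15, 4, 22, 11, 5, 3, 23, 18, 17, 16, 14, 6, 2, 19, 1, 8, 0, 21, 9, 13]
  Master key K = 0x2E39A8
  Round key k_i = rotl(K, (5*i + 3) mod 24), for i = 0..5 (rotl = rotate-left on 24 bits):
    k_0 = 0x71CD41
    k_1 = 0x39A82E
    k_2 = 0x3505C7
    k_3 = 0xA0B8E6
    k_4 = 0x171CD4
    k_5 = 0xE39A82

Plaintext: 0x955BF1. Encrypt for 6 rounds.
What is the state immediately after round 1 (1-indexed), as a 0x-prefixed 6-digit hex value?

s_0 = plaintext = 0x955BF1
s_1 = Round(s_0, k_0) = 0xBEE8AD
s_2 = Round(s_1, k_1) = 0xC0C605
s_3 = Round(s_2, k_2) = 0xEB4A74
s_4 = Round(s_3, k_3) = 0x0CBBF0
s_5 = Round(s_4, k_4) = 0xE06E3A
s_6 = Round(s_5, k_5) = 0x59C1D8

0xBEE8AD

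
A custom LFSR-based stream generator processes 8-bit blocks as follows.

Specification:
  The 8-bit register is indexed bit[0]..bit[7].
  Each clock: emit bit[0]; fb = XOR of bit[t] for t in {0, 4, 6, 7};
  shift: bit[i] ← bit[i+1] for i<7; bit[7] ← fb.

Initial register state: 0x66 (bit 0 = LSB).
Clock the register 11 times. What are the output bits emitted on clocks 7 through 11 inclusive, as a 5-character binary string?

10110

reg_0 = 0x66
clock 1: out=0, reg = 0xB3
clock 2: out=1, reg = 0xD9
clock 3: out=1, reg = 0x6C
clock 4: out=0, reg = 0xB6
clock 5: out=0, reg = 0x5B
clock 6: out=1, reg = 0xAD
clock 7: out=1, reg = 0x56
clock 8: out=0, reg = 0x2B
clock 9: out=1, reg = 0x95
clock 10: out=1, reg = 0xCA
clock 11: out=0, reg = 0x65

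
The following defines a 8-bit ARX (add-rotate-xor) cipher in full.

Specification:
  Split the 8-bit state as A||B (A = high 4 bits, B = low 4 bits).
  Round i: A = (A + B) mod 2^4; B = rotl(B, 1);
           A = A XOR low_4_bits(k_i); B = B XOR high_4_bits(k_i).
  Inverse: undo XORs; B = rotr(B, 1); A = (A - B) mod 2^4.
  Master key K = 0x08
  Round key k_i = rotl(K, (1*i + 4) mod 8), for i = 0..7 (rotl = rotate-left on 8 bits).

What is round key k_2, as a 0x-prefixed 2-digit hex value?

0x02

K = 0x08
k_0 = rotl(K, (1*0+4) mod 8) = rotl(K, 4) = 0x80
k_1 = rotl(K, (1*1+4) mod 8) = rotl(K, 5) = 0x01
k_2 = rotl(K, (1*2+4) mod 8) = rotl(K, 6) = 0x02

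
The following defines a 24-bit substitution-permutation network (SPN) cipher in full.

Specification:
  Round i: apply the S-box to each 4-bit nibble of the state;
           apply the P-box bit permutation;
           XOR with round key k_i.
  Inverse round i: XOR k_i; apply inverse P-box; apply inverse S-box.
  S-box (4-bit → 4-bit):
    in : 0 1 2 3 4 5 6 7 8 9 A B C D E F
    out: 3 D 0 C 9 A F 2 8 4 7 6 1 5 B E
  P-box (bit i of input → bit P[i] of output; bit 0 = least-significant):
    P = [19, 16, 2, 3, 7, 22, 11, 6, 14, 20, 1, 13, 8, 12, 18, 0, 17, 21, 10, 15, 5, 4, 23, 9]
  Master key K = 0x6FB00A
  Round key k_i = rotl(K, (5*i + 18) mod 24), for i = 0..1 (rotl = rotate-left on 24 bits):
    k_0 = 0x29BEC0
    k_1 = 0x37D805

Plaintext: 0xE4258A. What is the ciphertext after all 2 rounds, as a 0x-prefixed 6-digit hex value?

s_0 = plaintext = 0xE4258A
s_1 = Round(s_0, k_0) = 0x321CB4
s_2 = Round(s_1, k_1) = 0xFB930C

0xFB930C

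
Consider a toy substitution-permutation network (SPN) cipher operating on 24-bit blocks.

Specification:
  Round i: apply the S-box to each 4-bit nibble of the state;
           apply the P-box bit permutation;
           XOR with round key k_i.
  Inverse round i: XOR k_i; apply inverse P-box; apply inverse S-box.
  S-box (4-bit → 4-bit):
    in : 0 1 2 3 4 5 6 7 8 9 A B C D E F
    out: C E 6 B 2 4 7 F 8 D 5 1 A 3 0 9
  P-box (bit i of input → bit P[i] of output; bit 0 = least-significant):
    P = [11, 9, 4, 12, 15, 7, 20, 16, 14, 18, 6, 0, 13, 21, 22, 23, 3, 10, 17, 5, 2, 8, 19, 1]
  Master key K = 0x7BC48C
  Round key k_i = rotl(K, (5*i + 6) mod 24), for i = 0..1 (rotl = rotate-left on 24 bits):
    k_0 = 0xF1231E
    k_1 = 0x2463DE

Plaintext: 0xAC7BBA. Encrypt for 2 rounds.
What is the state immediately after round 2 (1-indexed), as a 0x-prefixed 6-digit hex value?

0x9E2A65

s_0 = plaintext = 0xAC7BBA
s_1 = Round(s_0, k_0) = 0x19CF2A
s_2 = Round(s_1, k_1) = 0x9E2A65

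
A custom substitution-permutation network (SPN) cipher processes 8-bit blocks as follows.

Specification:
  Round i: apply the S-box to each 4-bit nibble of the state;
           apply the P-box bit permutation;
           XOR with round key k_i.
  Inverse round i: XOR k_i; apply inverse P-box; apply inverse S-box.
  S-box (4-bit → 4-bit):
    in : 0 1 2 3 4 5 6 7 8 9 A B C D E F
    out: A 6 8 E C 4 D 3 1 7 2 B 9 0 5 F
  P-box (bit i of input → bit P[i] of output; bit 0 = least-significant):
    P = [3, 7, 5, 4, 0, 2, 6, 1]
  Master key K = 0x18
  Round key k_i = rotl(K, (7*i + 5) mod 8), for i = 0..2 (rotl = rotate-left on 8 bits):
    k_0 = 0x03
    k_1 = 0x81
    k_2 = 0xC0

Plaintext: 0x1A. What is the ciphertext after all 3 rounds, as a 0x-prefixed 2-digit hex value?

0x46

s_0 = plaintext = 0x1A
s_1 = Round(s_0, k_0) = 0xC7
s_2 = Round(s_1, k_1) = 0x0A
s_3 = Round(s_2, k_2) = 0x46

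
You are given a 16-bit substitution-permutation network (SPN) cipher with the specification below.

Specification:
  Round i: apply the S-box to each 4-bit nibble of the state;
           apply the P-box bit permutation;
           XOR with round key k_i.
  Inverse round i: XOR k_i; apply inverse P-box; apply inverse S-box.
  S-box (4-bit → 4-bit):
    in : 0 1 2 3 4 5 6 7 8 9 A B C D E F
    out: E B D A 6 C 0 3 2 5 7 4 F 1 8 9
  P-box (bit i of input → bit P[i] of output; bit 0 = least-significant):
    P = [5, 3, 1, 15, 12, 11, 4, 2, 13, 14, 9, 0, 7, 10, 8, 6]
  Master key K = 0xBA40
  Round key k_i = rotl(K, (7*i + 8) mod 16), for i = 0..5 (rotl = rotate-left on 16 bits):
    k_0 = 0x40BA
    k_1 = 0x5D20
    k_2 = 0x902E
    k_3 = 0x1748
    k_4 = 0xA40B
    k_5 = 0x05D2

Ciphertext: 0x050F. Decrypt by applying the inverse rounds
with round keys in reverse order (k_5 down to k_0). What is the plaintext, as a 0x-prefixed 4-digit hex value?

0x55B5

s_0 = ciphertext = 0x050F
s_1 = InvRound(s_0, k_5) = 0xFE58
s_2 = InvRound(s_1, k_4) = 0xE0AB
s_3 = InvRound(s_2, k_3) = 0xCCD2
s_4 = InvRound(s_3, k_2) = 0x18C7
s_5 = InvRound(s_4, k_1) = 0xC3E9
s_6 = InvRound(s_5, k_0) = 0x55B5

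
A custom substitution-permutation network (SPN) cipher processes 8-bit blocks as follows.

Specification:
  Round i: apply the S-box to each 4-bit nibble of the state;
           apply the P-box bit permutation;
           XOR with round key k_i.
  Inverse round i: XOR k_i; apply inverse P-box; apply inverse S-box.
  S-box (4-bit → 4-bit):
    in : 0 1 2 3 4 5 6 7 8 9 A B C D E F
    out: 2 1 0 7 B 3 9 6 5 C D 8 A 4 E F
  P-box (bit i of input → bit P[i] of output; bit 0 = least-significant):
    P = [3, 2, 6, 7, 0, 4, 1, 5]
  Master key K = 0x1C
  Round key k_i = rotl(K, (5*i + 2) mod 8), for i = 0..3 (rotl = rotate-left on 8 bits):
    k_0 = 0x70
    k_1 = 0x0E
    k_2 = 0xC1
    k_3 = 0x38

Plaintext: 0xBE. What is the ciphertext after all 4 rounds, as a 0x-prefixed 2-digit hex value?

0x82

s_0 = plaintext = 0xBE
s_1 = Round(s_0, k_0) = 0x94
s_2 = Round(s_1, k_1) = 0xA0
s_3 = Round(s_2, k_2) = 0xE6
s_4 = Round(s_3, k_3) = 0x82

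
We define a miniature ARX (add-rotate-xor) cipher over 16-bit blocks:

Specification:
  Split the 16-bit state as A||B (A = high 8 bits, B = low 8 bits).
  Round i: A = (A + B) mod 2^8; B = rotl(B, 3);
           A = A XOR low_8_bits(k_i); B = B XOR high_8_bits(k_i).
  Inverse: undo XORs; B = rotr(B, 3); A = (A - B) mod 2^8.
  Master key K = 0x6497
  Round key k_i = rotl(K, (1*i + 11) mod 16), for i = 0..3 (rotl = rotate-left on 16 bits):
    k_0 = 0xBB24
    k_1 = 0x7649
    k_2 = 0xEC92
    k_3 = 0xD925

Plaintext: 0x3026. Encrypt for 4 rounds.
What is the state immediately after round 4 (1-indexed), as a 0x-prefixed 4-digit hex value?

s_0 = plaintext = 0x3026
s_1 = Round(s_0, k_0) = 0x728A
s_2 = Round(s_1, k_1) = 0xB522
s_3 = Round(s_2, k_2) = 0x45FD
s_4 = Round(s_3, k_3) = 0x6736

0x6736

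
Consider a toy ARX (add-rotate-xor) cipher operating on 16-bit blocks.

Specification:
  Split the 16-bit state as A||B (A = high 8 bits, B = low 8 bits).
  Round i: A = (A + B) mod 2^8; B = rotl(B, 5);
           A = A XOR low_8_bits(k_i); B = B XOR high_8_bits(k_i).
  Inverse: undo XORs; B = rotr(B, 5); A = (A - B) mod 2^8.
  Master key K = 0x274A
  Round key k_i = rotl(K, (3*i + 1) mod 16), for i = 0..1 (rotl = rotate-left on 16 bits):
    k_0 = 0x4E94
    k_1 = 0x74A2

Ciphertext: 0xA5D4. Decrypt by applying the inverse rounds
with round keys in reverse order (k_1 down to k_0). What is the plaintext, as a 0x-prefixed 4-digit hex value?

s_0 = ciphertext = 0xA5D4
s_1 = InvRound(s_0, k_1) = 0x0205
s_2 = InvRound(s_1, k_0) = 0x3C5A

0x3C5A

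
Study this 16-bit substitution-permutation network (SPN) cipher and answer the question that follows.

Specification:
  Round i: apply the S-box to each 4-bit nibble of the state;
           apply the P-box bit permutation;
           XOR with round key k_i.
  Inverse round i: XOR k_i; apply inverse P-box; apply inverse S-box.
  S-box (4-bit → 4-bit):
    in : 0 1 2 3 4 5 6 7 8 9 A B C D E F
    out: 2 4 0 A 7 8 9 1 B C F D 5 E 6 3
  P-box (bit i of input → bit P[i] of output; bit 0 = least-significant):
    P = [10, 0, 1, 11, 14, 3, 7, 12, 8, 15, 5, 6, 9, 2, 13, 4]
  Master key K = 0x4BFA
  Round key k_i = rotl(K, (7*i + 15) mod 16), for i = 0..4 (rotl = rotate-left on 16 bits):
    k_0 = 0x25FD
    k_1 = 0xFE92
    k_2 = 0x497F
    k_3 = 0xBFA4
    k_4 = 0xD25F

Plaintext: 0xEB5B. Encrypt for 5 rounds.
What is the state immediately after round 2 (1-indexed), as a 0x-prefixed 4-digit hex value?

0x4350

s_0 = plaintext = 0xEB5B
s_1 = Round(s_0, k_0) = 0x189B
s_2 = Round(s_1, k_1) = 0x4350
s_3 = Round(s_2, k_2) = 0xFB3A
s_4 = Round(s_3, k_3) = 0xA0CB
s_5 = Round(s_4, k_4) = 0x3CC9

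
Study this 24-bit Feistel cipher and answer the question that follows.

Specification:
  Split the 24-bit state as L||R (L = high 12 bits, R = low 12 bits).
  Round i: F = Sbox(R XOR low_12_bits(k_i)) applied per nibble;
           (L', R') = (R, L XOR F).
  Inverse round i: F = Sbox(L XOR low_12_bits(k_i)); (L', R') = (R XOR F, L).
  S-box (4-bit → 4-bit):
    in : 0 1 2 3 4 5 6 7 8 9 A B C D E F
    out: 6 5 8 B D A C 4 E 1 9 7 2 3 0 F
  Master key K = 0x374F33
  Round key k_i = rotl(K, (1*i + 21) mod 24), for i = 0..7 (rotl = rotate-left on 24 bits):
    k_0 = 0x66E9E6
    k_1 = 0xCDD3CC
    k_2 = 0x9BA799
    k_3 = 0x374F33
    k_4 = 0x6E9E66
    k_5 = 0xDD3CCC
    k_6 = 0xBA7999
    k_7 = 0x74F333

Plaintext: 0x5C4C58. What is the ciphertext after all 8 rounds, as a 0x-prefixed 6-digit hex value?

0x6F1FF4

s_0 = plaintext = 0x5C4C58
s_1 = Round(s_0, k_0) = 0xC58FB4
s_2 = Round(s_1, k_1) = 0xFB4E16
s_3 = Round(s_2, k_2) = 0xE16E5B
s_4 = Round(s_3, k_3) = 0xE5BBD8
s_5 = Round(s_4, k_4) = 0xBD842B
s_6 = Round(s_5, k_5) = 0x42B5DC
s_7 = Round(s_6, k_6) = 0x5DC6F1
s_8 = Round(s_7, k_7) = 0x6F1FF4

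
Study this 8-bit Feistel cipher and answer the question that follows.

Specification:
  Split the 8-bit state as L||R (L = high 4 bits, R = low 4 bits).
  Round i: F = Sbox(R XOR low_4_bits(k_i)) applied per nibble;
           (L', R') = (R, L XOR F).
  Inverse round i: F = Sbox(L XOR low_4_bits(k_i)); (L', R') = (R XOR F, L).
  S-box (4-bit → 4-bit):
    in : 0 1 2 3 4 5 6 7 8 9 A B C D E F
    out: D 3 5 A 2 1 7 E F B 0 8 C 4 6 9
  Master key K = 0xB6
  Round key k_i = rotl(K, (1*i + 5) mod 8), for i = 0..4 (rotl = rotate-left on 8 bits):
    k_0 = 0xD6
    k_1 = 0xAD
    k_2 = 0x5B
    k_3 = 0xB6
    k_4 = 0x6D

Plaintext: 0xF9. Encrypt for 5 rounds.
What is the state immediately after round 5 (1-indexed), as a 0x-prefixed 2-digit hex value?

s_0 = plaintext = 0xF9
s_1 = Round(s_0, k_0) = 0x96
s_2 = Round(s_1, k_1) = 0x61
s_3 = Round(s_2, k_2) = 0x16
s_4 = Round(s_3, k_3) = 0x6C
s_5 = Round(s_4, k_4) = 0xC5

0xC5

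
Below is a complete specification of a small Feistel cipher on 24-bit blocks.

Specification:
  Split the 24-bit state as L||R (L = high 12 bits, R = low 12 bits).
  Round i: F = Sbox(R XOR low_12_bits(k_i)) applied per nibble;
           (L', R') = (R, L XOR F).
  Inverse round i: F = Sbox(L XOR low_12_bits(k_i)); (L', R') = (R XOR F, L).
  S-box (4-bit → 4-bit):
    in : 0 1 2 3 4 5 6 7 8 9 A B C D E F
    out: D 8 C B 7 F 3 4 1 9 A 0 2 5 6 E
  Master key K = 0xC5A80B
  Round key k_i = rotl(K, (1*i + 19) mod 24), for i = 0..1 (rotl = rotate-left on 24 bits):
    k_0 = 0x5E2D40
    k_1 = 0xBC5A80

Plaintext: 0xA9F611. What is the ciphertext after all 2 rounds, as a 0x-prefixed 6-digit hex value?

s_0 = plaintext = 0xA9F611
s_1 = Round(s_0, k_0) = 0x611A67
s_2 = Round(s_1, k_1) = 0xA67B75

0xA67B75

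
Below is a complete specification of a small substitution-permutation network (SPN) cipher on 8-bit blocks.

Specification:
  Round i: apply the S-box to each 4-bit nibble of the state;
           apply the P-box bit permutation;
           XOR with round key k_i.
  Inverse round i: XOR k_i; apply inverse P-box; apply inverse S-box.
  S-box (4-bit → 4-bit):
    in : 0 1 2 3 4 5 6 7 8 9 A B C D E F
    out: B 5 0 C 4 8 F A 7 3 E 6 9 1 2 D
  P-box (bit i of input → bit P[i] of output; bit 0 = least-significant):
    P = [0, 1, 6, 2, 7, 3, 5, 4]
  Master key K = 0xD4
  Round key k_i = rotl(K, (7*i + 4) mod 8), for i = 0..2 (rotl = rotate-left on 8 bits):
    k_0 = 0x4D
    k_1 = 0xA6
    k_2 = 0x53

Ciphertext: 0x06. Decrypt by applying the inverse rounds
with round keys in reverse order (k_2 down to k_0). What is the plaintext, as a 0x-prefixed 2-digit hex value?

s_0 = ciphertext = 0x06
s_1 = InvRound(s_0, k_2) = 0x5F
s_2 = InvRound(s_1, k_1) = 0x61
s_3 = InvRound(s_2, k_0) = 0xB5

0xB5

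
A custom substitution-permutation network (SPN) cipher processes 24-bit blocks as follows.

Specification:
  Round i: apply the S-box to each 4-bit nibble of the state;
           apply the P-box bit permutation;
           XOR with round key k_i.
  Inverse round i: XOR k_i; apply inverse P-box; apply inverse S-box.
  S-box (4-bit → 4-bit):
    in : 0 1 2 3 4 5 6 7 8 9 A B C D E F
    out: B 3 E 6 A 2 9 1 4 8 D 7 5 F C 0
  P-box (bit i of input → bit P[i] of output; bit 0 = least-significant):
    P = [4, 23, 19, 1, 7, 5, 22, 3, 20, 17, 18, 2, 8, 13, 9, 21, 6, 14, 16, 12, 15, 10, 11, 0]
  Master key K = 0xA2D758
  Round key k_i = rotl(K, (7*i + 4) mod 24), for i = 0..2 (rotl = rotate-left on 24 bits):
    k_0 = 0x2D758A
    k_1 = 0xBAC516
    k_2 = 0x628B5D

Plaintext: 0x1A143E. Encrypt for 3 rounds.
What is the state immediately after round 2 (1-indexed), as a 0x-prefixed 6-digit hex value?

0xE0564B

s_0 = plaintext = 0x1A143E
s_1 = Round(s_0, k_0) = 0x66C0EC
s_2 = Round(s_1, k_1) = 0xE0564B
s_3 = Round(s_2, k_2) = 0xFAF320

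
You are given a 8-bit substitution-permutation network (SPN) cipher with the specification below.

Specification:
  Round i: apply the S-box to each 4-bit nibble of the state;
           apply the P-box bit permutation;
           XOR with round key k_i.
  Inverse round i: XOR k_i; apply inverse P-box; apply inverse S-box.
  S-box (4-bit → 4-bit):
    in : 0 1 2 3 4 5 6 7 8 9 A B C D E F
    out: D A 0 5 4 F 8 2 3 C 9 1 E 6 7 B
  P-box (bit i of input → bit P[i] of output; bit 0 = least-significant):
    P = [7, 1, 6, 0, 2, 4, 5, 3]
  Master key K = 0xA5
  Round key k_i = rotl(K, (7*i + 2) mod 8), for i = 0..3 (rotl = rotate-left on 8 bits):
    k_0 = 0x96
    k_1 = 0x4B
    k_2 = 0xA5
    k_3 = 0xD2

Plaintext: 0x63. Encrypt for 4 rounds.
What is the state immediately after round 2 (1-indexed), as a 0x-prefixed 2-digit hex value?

s_0 = plaintext = 0x63
s_1 = Round(s_0, k_0) = 0x5E
s_2 = Round(s_1, k_1) = 0xB5
s_3 = Round(s_2, k_2) = 0x62
s_4 = Round(s_3, k_3) = 0xDA

0xB5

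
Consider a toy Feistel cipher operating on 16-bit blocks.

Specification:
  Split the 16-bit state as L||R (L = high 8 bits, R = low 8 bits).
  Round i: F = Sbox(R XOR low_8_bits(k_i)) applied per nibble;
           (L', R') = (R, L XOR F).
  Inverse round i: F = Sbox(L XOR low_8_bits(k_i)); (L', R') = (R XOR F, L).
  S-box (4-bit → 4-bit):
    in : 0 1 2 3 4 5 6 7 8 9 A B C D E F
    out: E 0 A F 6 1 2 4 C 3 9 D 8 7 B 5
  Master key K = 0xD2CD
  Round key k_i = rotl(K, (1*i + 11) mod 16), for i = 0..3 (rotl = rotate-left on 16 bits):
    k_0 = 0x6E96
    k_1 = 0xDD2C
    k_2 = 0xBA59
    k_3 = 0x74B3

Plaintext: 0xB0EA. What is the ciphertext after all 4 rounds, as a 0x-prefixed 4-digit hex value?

0x7915

s_0 = plaintext = 0xB0EA
s_1 = Round(s_0, k_0) = 0xEAF8
s_2 = Round(s_1, k_1) = 0xF89C
s_3 = Round(s_2, k_2) = 0x9C79
s_4 = Round(s_3, k_3) = 0x7915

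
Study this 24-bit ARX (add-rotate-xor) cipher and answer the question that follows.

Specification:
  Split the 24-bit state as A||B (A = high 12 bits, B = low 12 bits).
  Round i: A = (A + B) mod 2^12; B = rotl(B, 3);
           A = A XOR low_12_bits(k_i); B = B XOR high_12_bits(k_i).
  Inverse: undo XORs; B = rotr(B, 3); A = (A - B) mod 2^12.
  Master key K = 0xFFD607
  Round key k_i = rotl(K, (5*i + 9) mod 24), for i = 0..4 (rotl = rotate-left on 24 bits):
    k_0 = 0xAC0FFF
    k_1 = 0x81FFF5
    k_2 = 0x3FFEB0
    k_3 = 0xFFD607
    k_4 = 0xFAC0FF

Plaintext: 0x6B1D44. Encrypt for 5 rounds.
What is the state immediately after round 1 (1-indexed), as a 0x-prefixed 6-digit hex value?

s_0 = plaintext = 0x6B1D44
s_1 = Round(s_0, k_0) = 0xC0A0E6
s_2 = Round(s_1, k_1) = 0x305F2F
s_3 = Round(s_2, k_2) = 0xC84A80
s_4 = Round(s_3, k_3) = 0x103BF8
s_5 = Round(s_4, k_4) = 0xC04069

0xC0A0E6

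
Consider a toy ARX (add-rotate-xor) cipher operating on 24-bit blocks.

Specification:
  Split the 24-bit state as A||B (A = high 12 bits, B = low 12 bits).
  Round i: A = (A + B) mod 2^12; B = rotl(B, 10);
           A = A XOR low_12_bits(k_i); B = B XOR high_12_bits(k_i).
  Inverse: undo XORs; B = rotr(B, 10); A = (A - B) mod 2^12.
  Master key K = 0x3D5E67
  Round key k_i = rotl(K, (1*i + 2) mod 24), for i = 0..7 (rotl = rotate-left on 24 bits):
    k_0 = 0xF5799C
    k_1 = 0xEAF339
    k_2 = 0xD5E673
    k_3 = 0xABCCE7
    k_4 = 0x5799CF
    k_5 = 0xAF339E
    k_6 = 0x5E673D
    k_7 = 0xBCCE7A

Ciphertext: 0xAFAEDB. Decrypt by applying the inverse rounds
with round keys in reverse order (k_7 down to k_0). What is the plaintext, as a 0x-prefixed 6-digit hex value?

0x4C45FE

s_0 = ciphertext = 0xAFAEDB
s_1 = InvRound(s_0, k_7) = 0x02345D
s_2 = InvRound(s_1, k_6) = 0x0326EC
s_3 = InvRound(s_2, k_5) = 0x32D07F
s_4 = InvRound(s_3, k_4) = 0x6C9419
s_5 = InvRound(s_4, k_3) = 0xF97A97
s_6 = InvRound(s_5, k_2) = 0xABFF25
s_7 = InvRound(s_6, k_1) = 0x35E628
s_8 = InvRound(s_7, k_0) = 0x4C45FE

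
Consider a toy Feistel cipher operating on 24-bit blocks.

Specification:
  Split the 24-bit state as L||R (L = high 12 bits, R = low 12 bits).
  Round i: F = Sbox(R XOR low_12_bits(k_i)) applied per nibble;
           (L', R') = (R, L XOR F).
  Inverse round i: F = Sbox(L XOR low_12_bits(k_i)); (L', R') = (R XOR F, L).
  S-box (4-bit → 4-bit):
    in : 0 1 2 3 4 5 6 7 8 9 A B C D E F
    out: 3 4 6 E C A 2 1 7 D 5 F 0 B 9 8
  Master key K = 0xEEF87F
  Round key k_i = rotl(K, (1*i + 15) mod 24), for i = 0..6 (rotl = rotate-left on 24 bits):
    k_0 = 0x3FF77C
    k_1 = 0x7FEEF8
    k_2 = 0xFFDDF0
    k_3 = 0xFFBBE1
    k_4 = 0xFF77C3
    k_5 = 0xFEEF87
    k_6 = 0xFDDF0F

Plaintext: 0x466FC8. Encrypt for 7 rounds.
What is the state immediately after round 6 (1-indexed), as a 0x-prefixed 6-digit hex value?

s_0 = plaintext = 0x466FC8
s_1 = Round(s_0, k_0) = 0xFC839A
s_2 = Round(s_1, k_1) = 0x39A4EE
s_3 = Round(s_2, k_2) = 0x4EEED3
s_4 = Round(s_3, k_3) = 0xED3E08
s_5 = Round(s_4, k_4) = 0xE083DC
s_6 = Round(s_5, k_5) = 0x3DCEA7
s_7 = Round(s_6, k_6) = 0xEA778B

0x3DCEA7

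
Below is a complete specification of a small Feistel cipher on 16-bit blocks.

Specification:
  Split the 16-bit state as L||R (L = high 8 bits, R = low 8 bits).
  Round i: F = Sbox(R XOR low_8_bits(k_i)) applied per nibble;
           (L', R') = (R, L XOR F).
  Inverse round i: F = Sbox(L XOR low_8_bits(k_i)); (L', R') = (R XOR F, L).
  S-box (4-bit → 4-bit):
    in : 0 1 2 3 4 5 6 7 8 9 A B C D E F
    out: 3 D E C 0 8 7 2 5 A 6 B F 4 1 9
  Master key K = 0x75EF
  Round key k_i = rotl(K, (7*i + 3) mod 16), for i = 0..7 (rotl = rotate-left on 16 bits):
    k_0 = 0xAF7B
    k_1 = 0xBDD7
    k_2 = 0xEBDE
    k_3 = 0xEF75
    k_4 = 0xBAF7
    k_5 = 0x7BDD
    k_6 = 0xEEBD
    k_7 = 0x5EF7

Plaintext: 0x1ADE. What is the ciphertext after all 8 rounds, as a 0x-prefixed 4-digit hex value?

s_0 = plaintext = 0x1ADE
s_1 = Round(s_0, k_0) = 0xDE72
s_2 = Round(s_1, k_1) = 0x72B6
s_3 = Round(s_2, k_2) = 0xB607
s_4 = Round(s_3, k_3) = 0x0798
s_5 = Round(s_4, k_4) = 0x987E
s_6 = Round(s_5, k_5) = 0x7EF4
s_7 = Round(s_6, k_6) = 0xF474
s_8 = Round(s_7, k_7) = 0x74A8

0x74A8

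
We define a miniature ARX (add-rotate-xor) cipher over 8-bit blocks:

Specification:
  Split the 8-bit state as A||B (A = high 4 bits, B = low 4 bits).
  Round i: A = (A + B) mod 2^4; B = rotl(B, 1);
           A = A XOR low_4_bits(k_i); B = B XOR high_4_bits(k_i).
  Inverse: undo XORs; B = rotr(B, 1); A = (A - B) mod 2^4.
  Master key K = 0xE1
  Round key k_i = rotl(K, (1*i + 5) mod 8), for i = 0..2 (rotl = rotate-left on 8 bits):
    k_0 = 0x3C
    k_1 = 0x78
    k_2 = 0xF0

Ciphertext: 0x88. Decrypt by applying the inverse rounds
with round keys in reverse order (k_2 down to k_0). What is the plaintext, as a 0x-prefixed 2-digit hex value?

s_0 = ciphertext = 0x88
s_1 = InvRound(s_0, k_2) = 0xDB
s_2 = InvRound(s_1, k_1) = 0xF6
s_3 = InvRound(s_2, k_0) = 0x9A

0x9A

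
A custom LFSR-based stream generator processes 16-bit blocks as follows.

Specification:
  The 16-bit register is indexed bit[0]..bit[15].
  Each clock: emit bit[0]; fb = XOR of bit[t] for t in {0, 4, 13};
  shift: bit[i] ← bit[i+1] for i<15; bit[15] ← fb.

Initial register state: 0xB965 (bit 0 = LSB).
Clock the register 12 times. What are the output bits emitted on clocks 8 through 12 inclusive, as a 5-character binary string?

reg_0 = 0xB965
clock 1: out=1, reg = 0x5CB2
clock 2: out=0, reg = 0xAE59
clock 3: out=1, reg = 0xD72C
clock 4: out=0, reg = 0x6B96
clock 5: out=0, reg = 0x35CB
clock 6: out=1, reg = 0x1AE5
clock 7: out=1, reg = 0x8D72
clock 8: out=0, reg = 0xC6B9
clock 9: out=1, reg = 0x635C
clock 10: out=0, reg = 0x31AE
clock 11: out=0, reg = 0x98D7
clock 12: out=1, reg = 0x4C6B

01001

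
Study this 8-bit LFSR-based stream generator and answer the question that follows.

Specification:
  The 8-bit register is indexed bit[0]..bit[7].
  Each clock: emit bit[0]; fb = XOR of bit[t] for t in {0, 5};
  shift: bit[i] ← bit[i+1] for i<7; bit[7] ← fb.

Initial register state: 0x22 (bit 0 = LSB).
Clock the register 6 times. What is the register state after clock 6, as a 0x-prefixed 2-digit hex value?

0xEC

reg_0 = 0x22
clock 1: out=0, reg = 0x91
clock 2: out=1, reg = 0xC8
clock 3: out=0, reg = 0x64
clock 4: out=0, reg = 0xB2
clock 5: out=0, reg = 0xD9
clock 6: out=1, reg = 0xEC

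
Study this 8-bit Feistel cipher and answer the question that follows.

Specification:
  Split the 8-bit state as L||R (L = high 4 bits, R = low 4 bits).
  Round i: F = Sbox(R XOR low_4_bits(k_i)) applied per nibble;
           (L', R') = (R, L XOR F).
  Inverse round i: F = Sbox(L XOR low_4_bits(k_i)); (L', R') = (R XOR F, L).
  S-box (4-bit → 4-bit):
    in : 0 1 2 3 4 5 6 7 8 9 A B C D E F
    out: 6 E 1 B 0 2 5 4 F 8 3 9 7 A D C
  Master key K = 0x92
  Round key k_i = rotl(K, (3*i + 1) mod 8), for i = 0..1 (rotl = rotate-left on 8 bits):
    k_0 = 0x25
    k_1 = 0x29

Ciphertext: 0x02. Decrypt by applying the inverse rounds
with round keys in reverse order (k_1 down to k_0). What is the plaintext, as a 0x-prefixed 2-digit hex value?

0xCA

s_0 = ciphertext = 0x02
s_1 = InvRound(s_0, k_1) = 0xA0
s_2 = InvRound(s_1, k_0) = 0xCA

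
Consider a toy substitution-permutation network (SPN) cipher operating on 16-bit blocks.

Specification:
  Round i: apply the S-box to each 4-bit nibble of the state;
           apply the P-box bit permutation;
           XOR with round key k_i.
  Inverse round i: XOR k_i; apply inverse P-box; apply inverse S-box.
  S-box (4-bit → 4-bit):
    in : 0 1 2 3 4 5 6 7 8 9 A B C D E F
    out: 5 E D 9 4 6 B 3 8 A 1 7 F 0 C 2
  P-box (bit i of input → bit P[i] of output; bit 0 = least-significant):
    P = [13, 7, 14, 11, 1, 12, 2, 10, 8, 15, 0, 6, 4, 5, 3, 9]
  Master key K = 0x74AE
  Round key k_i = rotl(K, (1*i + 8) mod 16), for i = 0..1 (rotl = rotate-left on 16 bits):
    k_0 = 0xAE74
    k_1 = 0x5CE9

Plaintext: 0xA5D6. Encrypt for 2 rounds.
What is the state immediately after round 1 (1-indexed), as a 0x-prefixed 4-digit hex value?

s_0 = plaintext = 0xA5D6
s_1 = Round(s_0, k_0) = 0x06E5
s_2 = Round(s_1, k_1) = 0x9935

0x06E5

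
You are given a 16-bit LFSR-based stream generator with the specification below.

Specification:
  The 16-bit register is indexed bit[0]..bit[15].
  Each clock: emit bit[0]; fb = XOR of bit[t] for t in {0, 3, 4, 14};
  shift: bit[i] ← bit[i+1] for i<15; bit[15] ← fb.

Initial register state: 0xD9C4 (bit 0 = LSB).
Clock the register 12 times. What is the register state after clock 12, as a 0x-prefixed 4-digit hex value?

reg_0 = 0xD9C4
clock 1: out=0, reg = 0xECE2
clock 2: out=0, reg = 0xF671
clock 3: out=1, reg = 0xFB38
clock 4: out=0, reg = 0xFD9C
clock 5: out=0, reg = 0xFECE
clock 6: out=0, reg = 0x7F67
clock 7: out=1, reg = 0x3FB3
clock 8: out=1, reg = 0x1FD9
clock 9: out=1, reg = 0x8FEC
clock 10: out=0, reg = 0xC7F6
clock 11: out=0, reg = 0x63FB
clock 12: out=1, reg = 0x31FD

0x31FD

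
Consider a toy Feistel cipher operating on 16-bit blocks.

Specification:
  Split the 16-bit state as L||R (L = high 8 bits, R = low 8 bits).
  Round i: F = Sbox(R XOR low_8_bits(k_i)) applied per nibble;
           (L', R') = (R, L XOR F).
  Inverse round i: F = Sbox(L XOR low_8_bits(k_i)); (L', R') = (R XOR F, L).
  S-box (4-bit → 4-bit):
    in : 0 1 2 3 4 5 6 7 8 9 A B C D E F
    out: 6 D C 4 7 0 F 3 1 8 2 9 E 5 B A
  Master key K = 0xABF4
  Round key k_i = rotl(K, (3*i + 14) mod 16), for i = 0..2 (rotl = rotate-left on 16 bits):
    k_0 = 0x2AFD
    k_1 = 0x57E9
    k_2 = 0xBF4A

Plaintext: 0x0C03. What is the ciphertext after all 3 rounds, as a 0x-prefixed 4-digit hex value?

s_0 = plaintext = 0x0C03
s_1 = Round(s_0, k_0) = 0x03A7
s_2 = Round(s_1, k_1) = 0xA778
s_3 = Round(s_2, k_2) = 0x78EB

0x78EB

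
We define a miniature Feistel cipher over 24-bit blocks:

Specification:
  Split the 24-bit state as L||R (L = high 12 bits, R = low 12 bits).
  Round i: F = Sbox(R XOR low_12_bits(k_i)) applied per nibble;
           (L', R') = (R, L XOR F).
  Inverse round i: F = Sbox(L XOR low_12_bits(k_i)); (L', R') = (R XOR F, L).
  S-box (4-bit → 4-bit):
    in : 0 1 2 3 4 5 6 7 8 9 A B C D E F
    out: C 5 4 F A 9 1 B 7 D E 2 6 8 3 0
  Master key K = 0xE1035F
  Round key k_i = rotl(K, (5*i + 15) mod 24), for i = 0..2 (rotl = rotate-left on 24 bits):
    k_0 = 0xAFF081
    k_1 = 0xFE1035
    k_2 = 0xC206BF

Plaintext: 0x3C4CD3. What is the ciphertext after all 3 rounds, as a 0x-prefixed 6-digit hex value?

s_0 = plaintext = 0x3C4CD3
s_1 = Round(s_0, k_0) = 0xCD3550
s_2 = Round(s_1, k_1) = 0x5505CA
s_3 = Round(s_2, k_2) = 0x5CAAE9

0x5CAAE9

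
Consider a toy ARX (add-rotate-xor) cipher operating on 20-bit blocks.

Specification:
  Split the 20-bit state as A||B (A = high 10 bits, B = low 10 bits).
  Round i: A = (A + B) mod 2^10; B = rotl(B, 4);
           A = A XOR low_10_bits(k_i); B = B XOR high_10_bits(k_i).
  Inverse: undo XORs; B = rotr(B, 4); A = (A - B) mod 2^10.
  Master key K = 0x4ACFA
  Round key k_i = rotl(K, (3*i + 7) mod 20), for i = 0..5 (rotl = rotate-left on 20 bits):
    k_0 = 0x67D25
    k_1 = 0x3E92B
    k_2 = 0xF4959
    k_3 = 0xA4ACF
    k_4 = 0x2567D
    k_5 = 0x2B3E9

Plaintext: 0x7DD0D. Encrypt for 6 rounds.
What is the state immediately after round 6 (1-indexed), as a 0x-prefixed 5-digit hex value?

s_0 = plaintext = 0x7DD0D
s_1 = Round(s_0, k_0) = 0x8854B
s_2 = Round(s_1, k_1) = 0x91C4F
s_3 = Round(s_2, k_2) = 0xF3F23
s_4 = Round(s_3, k_3) = 0x0F4AE
s_5 = Round(s_4, k_4) = 0xA5A77
s_6 = Round(s_5, k_5) = 0xB93D5

0xB93D5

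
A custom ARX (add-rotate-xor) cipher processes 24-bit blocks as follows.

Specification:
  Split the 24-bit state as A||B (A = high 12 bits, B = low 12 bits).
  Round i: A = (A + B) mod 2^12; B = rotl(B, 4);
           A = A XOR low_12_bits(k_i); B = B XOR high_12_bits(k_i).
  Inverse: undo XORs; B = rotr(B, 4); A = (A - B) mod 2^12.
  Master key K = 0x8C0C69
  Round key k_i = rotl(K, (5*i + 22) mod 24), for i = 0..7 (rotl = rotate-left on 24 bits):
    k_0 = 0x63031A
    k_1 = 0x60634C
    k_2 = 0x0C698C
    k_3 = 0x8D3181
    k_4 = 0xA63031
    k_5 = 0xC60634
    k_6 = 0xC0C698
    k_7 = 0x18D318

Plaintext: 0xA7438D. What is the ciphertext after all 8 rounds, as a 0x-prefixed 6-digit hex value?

s_0 = plaintext = 0xA7438D
s_1 = Round(s_0, k_0) = 0xD1BEE3
s_2 = Round(s_1, k_1) = 0x8B2838
s_3 = Round(s_2, k_2) = 0x96634E
s_4 = Round(s_3, k_3) = 0xD35C30
s_5 = Round(s_4, k_4) = 0x95496F
s_6 = Round(s_5, k_5) = 0x4F7A99
s_7 = Round(s_6, k_6) = 0x908596
s_8 = Round(s_7, k_7) = 0xD868E8

0xD868E8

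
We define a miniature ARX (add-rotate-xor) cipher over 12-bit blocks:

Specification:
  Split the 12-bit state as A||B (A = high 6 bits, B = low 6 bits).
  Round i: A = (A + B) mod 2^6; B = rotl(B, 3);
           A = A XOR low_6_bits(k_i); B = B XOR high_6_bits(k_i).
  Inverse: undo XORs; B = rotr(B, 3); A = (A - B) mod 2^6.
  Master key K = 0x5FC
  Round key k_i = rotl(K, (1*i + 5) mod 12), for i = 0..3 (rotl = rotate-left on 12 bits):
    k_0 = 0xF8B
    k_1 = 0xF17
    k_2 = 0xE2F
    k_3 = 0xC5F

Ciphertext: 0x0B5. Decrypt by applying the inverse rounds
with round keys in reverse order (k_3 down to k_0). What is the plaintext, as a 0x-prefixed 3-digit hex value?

0x288

s_0 = ciphertext = 0x0B5
s_1 = InvRound(s_0, k_3) = 0xF60
s_2 = InvRound(s_1, k_2) = 0x3C3
s_3 = InvRound(s_2, k_1) = 0x67F
s_4 = InvRound(s_3, k_0) = 0x288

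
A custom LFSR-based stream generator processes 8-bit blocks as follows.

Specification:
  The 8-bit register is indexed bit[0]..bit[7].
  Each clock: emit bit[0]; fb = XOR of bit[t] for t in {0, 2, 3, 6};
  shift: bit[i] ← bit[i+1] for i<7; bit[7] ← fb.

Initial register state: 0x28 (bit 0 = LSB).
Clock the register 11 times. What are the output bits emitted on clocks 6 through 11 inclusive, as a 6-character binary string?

100110

reg_0 = 0x28
clock 1: out=0, reg = 0x94
clock 2: out=0, reg = 0xCA
clock 3: out=0, reg = 0x65
clock 4: out=1, reg = 0xB2
clock 5: out=0, reg = 0x59
clock 6: out=1, reg = 0xAC
clock 7: out=0, reg = 0x56
clock 8: out=0, reg = 0x2B
clock 9: out=1, reg = 0x15
clock 10: out=1, reg = 0x0A
clock 11: out=0, reg = 0x85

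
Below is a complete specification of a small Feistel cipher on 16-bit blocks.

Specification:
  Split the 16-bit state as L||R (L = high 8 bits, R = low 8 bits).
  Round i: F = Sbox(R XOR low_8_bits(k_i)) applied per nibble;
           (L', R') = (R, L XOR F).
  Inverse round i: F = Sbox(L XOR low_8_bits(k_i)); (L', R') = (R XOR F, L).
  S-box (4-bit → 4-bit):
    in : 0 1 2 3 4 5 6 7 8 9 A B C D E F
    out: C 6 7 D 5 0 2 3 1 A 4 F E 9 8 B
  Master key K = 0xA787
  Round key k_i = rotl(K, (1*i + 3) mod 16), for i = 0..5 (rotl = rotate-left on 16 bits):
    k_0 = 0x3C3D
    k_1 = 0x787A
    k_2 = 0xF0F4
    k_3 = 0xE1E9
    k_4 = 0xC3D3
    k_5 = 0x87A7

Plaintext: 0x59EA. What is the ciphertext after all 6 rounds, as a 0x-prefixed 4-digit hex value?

s_0 = plaintext = 0x59EA
s_1 = Round(s_0, k_0) = 0xEACA
s_2 = Round(s_1, k_1) = 0xCA16
s_3 = Round(s_2, k_2) = 0x164D
s_4 = Round(s_3, k_3) = 0x4D53
s_5 = Round(s_4, k_4) = 0x5351
s_6 = Round(s_5, k_5) = 0x51E1

0x51E1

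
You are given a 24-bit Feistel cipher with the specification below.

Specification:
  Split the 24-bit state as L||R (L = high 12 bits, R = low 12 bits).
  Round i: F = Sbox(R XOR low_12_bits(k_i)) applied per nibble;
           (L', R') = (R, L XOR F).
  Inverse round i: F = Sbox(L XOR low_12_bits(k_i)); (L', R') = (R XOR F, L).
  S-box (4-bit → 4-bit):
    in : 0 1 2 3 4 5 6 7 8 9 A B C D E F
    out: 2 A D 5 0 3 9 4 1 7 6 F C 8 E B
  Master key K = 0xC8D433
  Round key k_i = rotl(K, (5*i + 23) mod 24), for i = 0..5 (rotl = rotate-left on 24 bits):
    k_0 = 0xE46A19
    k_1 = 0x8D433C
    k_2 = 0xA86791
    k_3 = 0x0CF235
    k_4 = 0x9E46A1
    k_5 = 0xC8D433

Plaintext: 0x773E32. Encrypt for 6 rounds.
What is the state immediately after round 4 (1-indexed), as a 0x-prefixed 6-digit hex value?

0x0263E5

s_0 = plaintext = 0x773E32
s_1 = Round(s_0, k_0) = 0xE327AC
s_2 = Round(s_1, k_1) = 0x7ACE40
s_3 = Round(s_2, k_2) = 0xE40026
s_4 = Round(s_3, k_3) = 0x0263E5
s_5 = Round(s_4, k_4) = 0x3E5326
s_6 = Round(s_5, k_5) = 0x326746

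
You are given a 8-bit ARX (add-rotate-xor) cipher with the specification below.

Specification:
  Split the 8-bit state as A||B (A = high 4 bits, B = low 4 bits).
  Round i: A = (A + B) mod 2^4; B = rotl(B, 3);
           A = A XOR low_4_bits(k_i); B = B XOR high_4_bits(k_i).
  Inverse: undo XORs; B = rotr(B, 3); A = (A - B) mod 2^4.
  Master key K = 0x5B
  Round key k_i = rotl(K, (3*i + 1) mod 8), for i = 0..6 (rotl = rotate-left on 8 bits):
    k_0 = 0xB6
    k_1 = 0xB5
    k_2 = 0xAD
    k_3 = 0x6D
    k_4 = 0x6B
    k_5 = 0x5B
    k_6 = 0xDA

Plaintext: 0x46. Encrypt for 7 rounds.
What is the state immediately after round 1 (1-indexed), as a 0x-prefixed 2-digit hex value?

0xC8

s_0 = plaintext = 0x46
s_1 = Round(s_0, k_0) = 0xC8
s_2 = Round(s_1, k_1) = 0x1F
s_3 = Round(s_2, k_2) = 0xD5
s_4 = Round(s_3, k_3) = 0xFC
s_5 = Round(s_4, k_4) = 0x00
s_6 = Round(s_5, k_5) = 0xB5
s_7 = Round(s_6, k_6) = 0xA7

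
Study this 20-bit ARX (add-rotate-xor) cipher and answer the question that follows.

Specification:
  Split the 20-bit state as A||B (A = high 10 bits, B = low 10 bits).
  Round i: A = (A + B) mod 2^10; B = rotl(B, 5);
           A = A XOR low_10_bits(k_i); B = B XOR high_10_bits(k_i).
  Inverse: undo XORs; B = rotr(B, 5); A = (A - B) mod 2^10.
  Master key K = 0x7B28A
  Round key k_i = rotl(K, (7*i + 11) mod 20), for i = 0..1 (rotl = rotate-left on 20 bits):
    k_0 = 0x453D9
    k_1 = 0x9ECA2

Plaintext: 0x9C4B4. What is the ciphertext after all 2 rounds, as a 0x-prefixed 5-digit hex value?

s_0 = plaintext = 0x9C4B4
s_1 = Round(s_0, k_0) = 0x3F391
s_2 = Round(s_1, k_1) = 0x0BC47

0x0BC47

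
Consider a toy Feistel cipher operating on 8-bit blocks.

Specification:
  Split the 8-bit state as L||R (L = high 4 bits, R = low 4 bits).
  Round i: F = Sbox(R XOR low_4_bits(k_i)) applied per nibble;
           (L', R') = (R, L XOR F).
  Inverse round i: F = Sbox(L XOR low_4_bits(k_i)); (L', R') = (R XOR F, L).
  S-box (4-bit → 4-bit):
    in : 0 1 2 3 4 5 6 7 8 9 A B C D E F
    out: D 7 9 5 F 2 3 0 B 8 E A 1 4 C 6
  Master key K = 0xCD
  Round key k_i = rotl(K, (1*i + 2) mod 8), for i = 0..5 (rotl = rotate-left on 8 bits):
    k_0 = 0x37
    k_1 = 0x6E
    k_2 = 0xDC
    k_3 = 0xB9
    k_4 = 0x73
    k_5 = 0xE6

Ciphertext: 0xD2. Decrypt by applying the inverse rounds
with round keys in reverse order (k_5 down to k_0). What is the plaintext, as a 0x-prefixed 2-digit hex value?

0x2D

s_0 = ciphertext = 0xD2
s_1 = InvRound(s_0, k_5) = 0x8D
s_2 = InvRound(s_1, k_4) = 0x78
s_3 = InvRound(s_2, k_3) = 0x47
s_4 = InvRound(s_3, k_2) = 0xC4
s_5 = InvRound(s_4, k_1) = 0xDC
s_6 = InvRound(s_5, k_0) = 0x2D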